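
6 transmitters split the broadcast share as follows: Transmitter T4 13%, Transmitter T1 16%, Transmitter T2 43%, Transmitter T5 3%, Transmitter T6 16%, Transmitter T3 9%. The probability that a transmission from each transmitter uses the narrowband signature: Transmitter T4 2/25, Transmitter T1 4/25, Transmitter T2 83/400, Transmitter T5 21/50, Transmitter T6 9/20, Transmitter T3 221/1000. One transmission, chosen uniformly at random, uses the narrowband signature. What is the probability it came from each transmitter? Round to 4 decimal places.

Prior × likelihood for each hypothesis:
  Transmitter T4: 0.13 × 0.08 = 0.0104
  Transmitter T1: 0.16 × 0.16 = 0.0256
  Transmitter T2: 0.43 × 0.2075 = 0.089225
  Transmitter T5: 0.03 × 0.42 = 0.0126
  Transmitter T6: 0.16 × 0.45 = 0.072
  Transmitter T3: 0.09 × 0.221 = 0.01989
Sum = 0.229715.
P(Transmitter T4 | narrowband) = 0.0104/0.229715 ≈ 0.0453
P(Transmitter T1 | narrowband) = 0.0256/0.229715 ≈ 0.1114
P(Transmitter T2 | narrowband) = 0.089225/0.229715 ≈ 0.3884
P(Transmitter T5 | narrowband) = 0.0126/0.229715 ≈ 0.0549
P(Transmitter T6 | narrowband) = 0.072/0.229715 ≈ 0.3134
P(Transmitter T3 | narrowband) = 0.01989/0.229715 ≈ 0.0866
(Check: 0.0453+0.1114+0.3884+0.0549+0.3134+0.0866 = 1.0000.)

Transmitter T4 0.0453, Transmitter T1 0.1114, Transmitter T2 0.3884, Transmitter T5 0.0549, Transmitter T6 0.3134, Transmitter T3 0.0866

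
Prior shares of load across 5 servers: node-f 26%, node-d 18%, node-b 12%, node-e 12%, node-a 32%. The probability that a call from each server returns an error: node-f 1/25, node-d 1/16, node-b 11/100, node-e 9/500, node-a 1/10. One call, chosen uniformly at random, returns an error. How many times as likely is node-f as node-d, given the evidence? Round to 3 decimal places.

Prior × likelihood for each hypothesis:
  node-f: 0.26 × 0.04 = 0.0104
  node-d: 0.18 × 0.0625 = 0.01125
  node-b: 0.12 × 0.11 = 0.0132
  node-e: 0.12 × 0.018 = 0.00216
  node-a: 0.32 × 0.1 = 0.032
Sum = 0.06901.
The ratio is 0.0104 / 0.01125 (the normalizer cancels) = 0.924.

0.924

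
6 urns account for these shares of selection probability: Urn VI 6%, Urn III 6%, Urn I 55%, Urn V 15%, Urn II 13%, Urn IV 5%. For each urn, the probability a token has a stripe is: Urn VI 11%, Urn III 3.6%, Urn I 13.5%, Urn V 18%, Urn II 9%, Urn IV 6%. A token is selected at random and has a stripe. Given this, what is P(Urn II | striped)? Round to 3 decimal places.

By Bayes' rule, posterior ∝ prior × likelihood:
  Urn VI: 0.06 × 0.11 = 0.0066
  Urn III: 0.06 × 0.036 = 0.00216
  Urn I: 0.55 × 0.135 = 0.07425
  Urn V: 0.15 × 0.18 = 0.027
  Urn II: 0.13 × 0.09 = 0.0117
  Urn IV: 0.05 × 0.06 = 0.003
Sum = 0.12471.
P(Urn II | evidence) = 0.0117 / 0.12471 ≈ 0.094.

0.094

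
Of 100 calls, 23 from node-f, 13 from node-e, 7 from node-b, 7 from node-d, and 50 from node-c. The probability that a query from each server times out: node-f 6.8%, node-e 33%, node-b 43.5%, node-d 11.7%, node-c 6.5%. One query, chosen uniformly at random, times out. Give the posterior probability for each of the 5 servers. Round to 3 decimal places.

node-f 0.121, node-e 0.331, node-b 0.235, node-d 0.063, node-c 0.251

Prior × likelihood for each hypothesis:
  node-f: 0.23 × 0.068 = 0.01564
  node-e: 0.13 × 0.33 = 0.0429
  node-b: 0.07 × 0.435 = 0.03045
  node-d: 0.07 × 0.117 = 0.00819
  node-c: 0.5 × 0.065 = 0.0325
Total = 0.12968.
P(node-f | timeout) = 0.01564/0.12968 ≈ 0.121
P(node-e | timeout) = 0.0429/0.12968 ≈ 0.331
P(node-b | timeout) = 0.03045/0.12968 ≈ 0.235
P(node-d | timeout) = 0.00819/0.12968 ≈ 0.063
P(node-c | timeout) = 0.0325/0.12968 ≈ 0.251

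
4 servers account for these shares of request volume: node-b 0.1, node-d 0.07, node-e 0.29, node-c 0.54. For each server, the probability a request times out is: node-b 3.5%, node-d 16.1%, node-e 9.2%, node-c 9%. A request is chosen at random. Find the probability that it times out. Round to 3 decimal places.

0.090

Compute prior × likelihood for every hypothesis:
  node-b: 0.1 × 0.035 = 0.0035
  node-d: 0.07 × 0.161 = 0.01127
  node-e: 0.29 × 0.092 = 0.02668
  node-c: 0.54 × 0.09 = 0.0486
P(timeout) = 0.0035 + 0.01127 + 0.02668 + 0.0486 = 0.09005 → 0.090.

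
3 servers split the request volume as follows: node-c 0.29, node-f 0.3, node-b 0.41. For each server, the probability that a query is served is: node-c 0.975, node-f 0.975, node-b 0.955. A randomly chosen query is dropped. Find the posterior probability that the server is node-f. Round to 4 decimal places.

0.2259

Taking complements, P(dropped | each) = node-c 0.025, node-f 0.025, node-b 0.045.
Prior × likelihood for each hypothesis:
  node-c: 0.29 × 0.025 = 0.00725
  node-f: 0.3 × 0.025 = 0.0075
  node-b: 0.41 × 0.045 = 0.01845
Total = 0.0332.
P(node-f | evidence) = 0.0075 / 0.0332 ≈ 0.2259.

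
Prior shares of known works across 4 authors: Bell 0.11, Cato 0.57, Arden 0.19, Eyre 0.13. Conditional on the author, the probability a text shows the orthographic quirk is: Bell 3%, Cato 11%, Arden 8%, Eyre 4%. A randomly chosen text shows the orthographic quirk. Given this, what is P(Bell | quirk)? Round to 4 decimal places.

0.0382

By Bayes' rule, posterior ∝ prior × likelihood:
  Bell: 0.11 × 0.03 = 0.0033
  Cato: 0.57 × 0.11 = 0.0627
  Arden: 0.19 × 0.08 = 0.0152
  Eyre: 0.13 × 0.04 = 0.0052
Total = 0.0864.
P(Bell | evidence) = 0.0033 / 0.0864 ≈ 0.0382.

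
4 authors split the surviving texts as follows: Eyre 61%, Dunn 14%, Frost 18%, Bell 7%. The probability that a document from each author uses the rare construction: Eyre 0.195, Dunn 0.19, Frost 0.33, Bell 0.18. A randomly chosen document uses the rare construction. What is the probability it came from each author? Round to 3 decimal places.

Eyre 0.547, Dunn 0.122, Frost 0.273, Bell 0.058

By Bayes' rule, posterior ∝ prior × likelihood:
  Eyre: 0.61 × 0.195 = 0.11895
  Dunn: 0.14 × 0.19 = 0.0266
  Frost: 0.18 × 0.33 = 0.0594
  Bell: 0.07 × 0.18 = 0.0126
Total = 0.21755.
P(Eyre | rare-form) = 0.11895/0.21755 ≈ 0.547
P(Dunn | rare-form) = 0.0266/0.21755 ≈ 0.122
P(Frost | rare-form) = 0.0594/0.21755 ≈ 0.273
P(Bell | rare-form) = 0.0126/0.21755 ≈ 0.058
(Check: 0.547+0.122+0.273+0.058 = 1.000.)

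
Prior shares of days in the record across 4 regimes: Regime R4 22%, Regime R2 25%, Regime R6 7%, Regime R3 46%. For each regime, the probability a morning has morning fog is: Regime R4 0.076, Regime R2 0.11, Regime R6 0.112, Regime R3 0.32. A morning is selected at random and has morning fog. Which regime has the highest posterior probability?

Regime R3

Prior × likelihood for each hypothesis:
  Regime R4: 0.22 × 0.076 = 0.01672
  Regime R2: 0.25 × 0.11 = 0.0275
  Regime R6: 0.07 × 0.112 = 0.00784
  Regime R3: 0.46 × 0.32 = 0.1472
Total = 0.19926.
Largest term belongs to Regime R3, so Regime R3 is most probable.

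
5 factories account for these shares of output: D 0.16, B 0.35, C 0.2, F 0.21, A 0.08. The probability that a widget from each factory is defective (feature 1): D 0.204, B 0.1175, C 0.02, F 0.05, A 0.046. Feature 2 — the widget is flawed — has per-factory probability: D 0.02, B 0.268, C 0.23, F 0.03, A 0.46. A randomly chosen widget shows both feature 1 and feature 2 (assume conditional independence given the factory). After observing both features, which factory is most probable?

Prior × likelihood for each hypothesis:
  D: 0.16 × 0.204 × 0.02 = 0.0006528
  B: 0.35 × 0.1175 × 0.268 = 0.0110215
  C: 0.2 × 0.02 × 0.23 = 0.00092
  F: 0.21 × 0.05 × 0.03 = 0.000315
  A: 0.08 × 0.046 × 0.46 = 0.0016928
Normalizing constant = 0.0146021.
Largest term belongs to B, so B is most probable.

B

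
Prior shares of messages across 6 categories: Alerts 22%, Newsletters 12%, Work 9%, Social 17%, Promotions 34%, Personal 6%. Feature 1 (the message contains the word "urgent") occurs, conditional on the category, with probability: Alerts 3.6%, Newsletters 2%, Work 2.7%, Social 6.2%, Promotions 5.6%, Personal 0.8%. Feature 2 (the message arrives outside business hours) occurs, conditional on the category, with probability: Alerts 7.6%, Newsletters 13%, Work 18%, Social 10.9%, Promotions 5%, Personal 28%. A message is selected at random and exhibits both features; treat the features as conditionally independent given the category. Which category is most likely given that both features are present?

Social

Unnormalized posteriors (prior × likelihood):
  Alerts: 0.22 × 0.036 × 0.076 = 0.00060192
  Newsletters: 0.12 × 0.02 × 0.13 = 0.000312
  Work: 0.09 × 0.027 × 0.18 = 0.0004374
  Social: 0.17 × 0.062 × 0.109 = 0.00114886
  Promotions: 0.34 × 0.056 × 0.05 = 0.000952
  Personal: 0.06 × 0.008 × 0.28 = 0.0001344
Normalizing constant = 0.00358658.
Largest term belongs to Social, so Social is most probable.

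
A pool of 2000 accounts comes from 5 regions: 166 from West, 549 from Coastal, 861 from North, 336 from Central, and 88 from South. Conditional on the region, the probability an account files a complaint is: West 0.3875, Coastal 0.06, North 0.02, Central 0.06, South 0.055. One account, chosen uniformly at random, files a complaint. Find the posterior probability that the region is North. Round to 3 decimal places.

Prior × likelihood for each hypothesis:
  West: 0.083 × 0.3875 = 0.0321625
  Coastal: 0.2745 × 0.06 = 0.01647
  North: 0.4305 × 0.02 = 0.00861
  Central: 0.168 × 0.06 = 0.01008
  South: 0.044 × 0.055 = 0.00242
Total = 0.0697425.
P(North | evidence) = 0.00861 / 0.0697425 ≈ 0.123.

0.123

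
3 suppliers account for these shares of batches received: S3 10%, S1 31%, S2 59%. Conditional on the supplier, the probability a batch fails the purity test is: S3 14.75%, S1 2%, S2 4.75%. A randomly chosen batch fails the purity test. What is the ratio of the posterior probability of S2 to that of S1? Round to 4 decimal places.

4.5202

Unnormalized posteriors (prior × likelihood):
  S3: 0.1 × 0.1475 = 0.01475
  S1: 0.31 × 0.02 = 0.0062
  S2: 0.59 × 0.0475 = 0.028025
Sum = 0.048975.
The ratio is 0.028025 / 0.0062 (the normalizer cancels) = 4.5202.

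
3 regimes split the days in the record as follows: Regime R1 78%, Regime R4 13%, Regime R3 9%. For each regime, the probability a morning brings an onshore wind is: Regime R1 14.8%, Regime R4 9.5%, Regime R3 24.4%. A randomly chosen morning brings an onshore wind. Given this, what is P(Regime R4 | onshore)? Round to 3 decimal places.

0.082

Compute prior × likelihood for every hypothesis:
  Regime R1: 0.78 × 0.148 = 0.11544
  Regime R4: 0.13 × 0.095 = 0.01235
  Regime R3: 0.09 × 0.244 = 0.02196
Total = 0.14975.
P(Regime R4 | evidence) = 0.01235 / 0.14975 ≈ 0.082.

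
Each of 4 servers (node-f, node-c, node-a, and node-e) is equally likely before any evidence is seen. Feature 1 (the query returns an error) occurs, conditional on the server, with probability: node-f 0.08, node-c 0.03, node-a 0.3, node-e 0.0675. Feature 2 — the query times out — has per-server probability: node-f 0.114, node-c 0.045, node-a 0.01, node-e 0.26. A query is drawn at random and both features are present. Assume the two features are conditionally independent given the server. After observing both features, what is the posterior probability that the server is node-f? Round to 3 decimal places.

0.294

With a uniform prior (1/4 each), posterior ∝ likelihood:
  node-f: 0.08 × 0.114 = 0.00912
  node-c: 0.03 × 0.045 = 0.00135
  node-a: 0.3 × 0.01 = 0.003
  node-e: 0.0675 × 0.26 = 0.01755
Total = 0.03102.
P(node-f | evidence) = 0.00912 / 0.03102 ≈ 0.294.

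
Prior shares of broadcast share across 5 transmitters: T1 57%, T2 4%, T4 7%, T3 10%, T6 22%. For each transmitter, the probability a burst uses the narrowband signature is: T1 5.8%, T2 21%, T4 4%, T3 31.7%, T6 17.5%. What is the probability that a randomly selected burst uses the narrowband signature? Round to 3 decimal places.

Unnormalized posteriors (prior × likelihood):
  T1: 0.57 × 0.058 = 0.03306
  T2: 0.04 × 0.21 = 0.0084
  T4: 0.07 × 0.04 = 0.0028
  T3: 0.1 × 0.317 = 0.0317
  T6: 0.22 × 0.175 = 0.0385
P(narrowband) = 0.03306 + 0.0084 + 0.0028 + 0.0317 + 0.0385 = 0.11446 → 0.114.

0.114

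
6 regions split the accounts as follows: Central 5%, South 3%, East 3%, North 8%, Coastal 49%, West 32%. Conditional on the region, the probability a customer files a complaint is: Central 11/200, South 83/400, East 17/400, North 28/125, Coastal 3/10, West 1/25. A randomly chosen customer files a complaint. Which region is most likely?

By Bayes' rule, posterior ∝ prior × likelihood:
  Central: 0.05 × 0.055 = 0.00275
  South: 0.03 × 0.2075 = 0.006225
  East: 0.03 × 0.0425 = 0.001275
  North: 0.08 × 0.224 = 0.01792
  Coastal: 0.49 × 0.3 = 0.147
  West: 0.32 × 0.04 = 0.0128
Sum = 0.18797.
Largest term belongs to Coastal, so Coastal is most probable.

Coastal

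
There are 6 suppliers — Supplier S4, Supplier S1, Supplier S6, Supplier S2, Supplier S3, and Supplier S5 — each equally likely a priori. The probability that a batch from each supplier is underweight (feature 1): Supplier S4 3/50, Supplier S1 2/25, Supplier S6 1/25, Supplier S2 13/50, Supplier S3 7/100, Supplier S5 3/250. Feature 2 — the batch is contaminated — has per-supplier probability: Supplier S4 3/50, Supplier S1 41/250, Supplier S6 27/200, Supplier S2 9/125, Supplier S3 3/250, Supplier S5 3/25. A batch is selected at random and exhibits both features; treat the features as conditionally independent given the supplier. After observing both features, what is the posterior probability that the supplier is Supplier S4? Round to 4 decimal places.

Since the prior is uniform, the posterior is proportional to the likelihood:
  Supplier S4: 0.06 × 0.06 = 0.0036
  Supplier S1: 0.08 × 0.164 = 0.01312
  Supplier S6: 0.04 × 0.135 = 0.0054
  Supplier S2: 0.26 × 0.072 = 0.01872
  Supplier S3: 0.07 × 0.012 = 0.00084
  Supplier S5: 0.012 × 0.12 = 0.00144
Sum = 0.04312.
P(Supplier S4 | evidence) = 0.0036 / 0.04312 ≈ 0.0835.

0.0835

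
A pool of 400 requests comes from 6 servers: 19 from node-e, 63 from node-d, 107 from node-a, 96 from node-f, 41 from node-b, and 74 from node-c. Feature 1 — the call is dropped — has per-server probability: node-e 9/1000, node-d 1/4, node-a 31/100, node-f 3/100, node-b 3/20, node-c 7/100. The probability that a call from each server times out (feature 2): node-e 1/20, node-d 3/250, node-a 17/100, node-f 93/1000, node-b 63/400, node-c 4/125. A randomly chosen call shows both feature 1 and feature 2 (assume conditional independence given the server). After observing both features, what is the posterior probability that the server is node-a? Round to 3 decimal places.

0.779

Unnormalized posteriors (prior × likelihood):
  node-e: 0.0475 × 0.009 × 0.05 = 0.000021375
  node-d: 0.1575 × 0.25 × 0.012 = 0.0004725
  node-a: 0.2675 × 0.31 × 0.17 = 0.01409725
  node-f: 0.24 × 0.03 × 0.093 = 0.0006696
  node-b: 0.1025 × 0.15 × 0.1575 = 0.0024215625
  node-c: 0.185 × 0.07 × 0.032 = 0.0004144
Total = 0.0180966875.
P(node-a | evidence) = 0.01409725 / 0.0180966875 ≈ 0.779.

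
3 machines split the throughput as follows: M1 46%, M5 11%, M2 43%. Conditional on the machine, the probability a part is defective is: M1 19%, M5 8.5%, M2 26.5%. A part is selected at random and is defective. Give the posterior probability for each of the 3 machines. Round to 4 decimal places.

M1 0.4148, M5 0.0444, M2 0.5408

Unnormalized posteriors (prior × likelihood):
  M1: 0.46 × 0.19 = 0.0874
  M5: 0.11 × 0.085 = 0.00935
  M2: 0.43 × 0.265 = 0.11395
Total = 0.2107.
P(M1 | defective) = 0.0874/0.2107 ≈ 0.4148
P(M5 | defective) = 0.00935/0.2107 ≈ 0.0444
P(M2 | defective) = 0.11395/0.2107 ≈ 0.5408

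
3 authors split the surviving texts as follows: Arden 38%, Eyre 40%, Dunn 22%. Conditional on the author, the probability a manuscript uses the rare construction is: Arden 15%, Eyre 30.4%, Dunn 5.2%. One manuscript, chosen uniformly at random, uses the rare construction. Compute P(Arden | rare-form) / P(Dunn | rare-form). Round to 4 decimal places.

4.9825

Unnormalized posteriors (prior × likelihood):
  Arden: 0.38 × 0.15 = 0.057
  Eyre: 0.4 × 0.304 = 0.1216
  Dunn: 0.22 × 0.052 = 0.01144
Total = 0.19004.
The ratio is 0.057 / 0.01144 (the normalizer cancels) = 4.9825.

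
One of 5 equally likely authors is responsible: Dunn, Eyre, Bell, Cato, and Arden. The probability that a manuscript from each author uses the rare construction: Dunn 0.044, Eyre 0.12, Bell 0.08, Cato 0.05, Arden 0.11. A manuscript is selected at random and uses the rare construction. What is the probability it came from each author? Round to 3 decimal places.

Dunn 0.109, Eyre 0.297, Bell 0.198, Cato 0.124, Arden 0.272

With a uniform prior (1/5 each), posterior ∝ likelihood:
  Dunn: 0.044
  Eyre: 0.12
  Bell: 0.08
  Cato: 0.05
  Arden: 0.11
Normalizing constant = 0.404.
P(Dunn | rare-form) = 0.044/0.404 ≈ 0.109
P(Eyre | rare-form) = 0.12/0.404 ≈ 0.297
P(Bell | rare-form) = 0.08/0.404 ≈ 0.198
P(Cato | rare-form) = 0.05/0.404 ≈ 0.124
P(Arden | rare-form) = 0.11/0.404 ≈ 0.272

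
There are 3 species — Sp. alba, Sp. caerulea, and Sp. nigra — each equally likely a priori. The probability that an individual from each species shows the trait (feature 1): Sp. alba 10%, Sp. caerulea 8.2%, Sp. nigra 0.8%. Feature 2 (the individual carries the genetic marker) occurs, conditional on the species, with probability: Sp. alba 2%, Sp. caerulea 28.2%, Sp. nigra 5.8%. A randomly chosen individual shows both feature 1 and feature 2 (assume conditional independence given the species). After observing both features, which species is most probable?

Since the prior is uniform, the posterior is proportional to the likelihood:
  Sp. alba: 0.1 × 0.02 = 0.002
  Sp. caerulea: 0.082 × 0.282 = 0.023124
  Sp. nigra: 0.008 × 0.058 = 0.000464
Normalizing constant = 0.025588.
Largest term belongs to Sp. caerulea, so Sp. caerulea is most probable.

Sp. caerulea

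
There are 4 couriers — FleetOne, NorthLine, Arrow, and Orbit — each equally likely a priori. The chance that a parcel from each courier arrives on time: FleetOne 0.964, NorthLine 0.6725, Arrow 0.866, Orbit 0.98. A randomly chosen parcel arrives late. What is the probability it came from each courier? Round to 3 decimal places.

FleetOne 0.070, NorthLine 0.633, Arrow 0.259, Orbit 0.039

Taking complements, P(late | each) = FleetOne 0.036, NorthLine 0.3275, Arrow 0.134, Orbit 0.02.
Since the prior is uniform, the posterior is proportional to the likelihood:
  FleetOne: 0.036
  NorthLine: 0.3275
  Arrow: 0.134
  Orbit: 0.02
Total = 0.5175.
P(FleetOne | late) = 0.036/0.5175 ≈ 0.070
P(NorthLine | late) = 0.3275/0.5175 ≈ 0.633
P(Arrow | late) = 0.134/0.5175 ≈ 0.259
P(Orbit | late) = 0.02/0.5175 ≈ 0.039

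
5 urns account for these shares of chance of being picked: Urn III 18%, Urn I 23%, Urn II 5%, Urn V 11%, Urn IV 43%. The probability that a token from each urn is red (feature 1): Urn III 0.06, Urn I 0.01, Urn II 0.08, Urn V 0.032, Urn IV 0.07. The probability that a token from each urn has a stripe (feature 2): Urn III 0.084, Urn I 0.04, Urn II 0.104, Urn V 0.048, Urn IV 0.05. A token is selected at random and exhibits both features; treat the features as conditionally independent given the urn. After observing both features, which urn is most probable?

By Bayes' rule, posterior ∝ prior × likelihood:
  Urn III: 0.18 × 0.06 × 0.084 = 0.0009072
  Urn I: 0.23 × 0.01 × 0.04 = 0.000092
  Urn II: 0.05 × 0.08 × 0.104 = 0.000416
  Urn V: 0.11 × 0.032 × 0.048 = 0.00016896
  Urn IV: 0.43 × 0.07 × 0.05 = 0.001505
Sum = 0.00308916.
Largest term belongs to Urn IV, so Urn IV is most probable.

Urn IV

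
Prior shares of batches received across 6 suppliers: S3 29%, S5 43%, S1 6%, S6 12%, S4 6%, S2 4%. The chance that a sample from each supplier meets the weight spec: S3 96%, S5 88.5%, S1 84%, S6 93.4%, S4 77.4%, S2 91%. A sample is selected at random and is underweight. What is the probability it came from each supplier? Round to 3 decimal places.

S3 0.121, S5 0.517, S1 0.100, S6 0.083, S4 0.142, S2 0.038

Taking complements, P(underweight | each) = S3 0.04, S5 0.115, S1 0.16, S6 0.066, S4 0.226, S2 0.09.
Compute prior × likelihood for every hypothesis:
  S3: 0.29 × 0.04 = 0.0116
  S5: 0.43 × 0.115 = 0.04945
  S1: 0.06 × 0.16 = 0.0096
  S6: 0.12 × 0.066 = 0.00792
  S4: 0.06 × 0.226 = 0.01356
  S2: 0.04 × 0.09 = 0.0036
Total = 0.09573.
P(S3 | underweight) = 0.0116/0.09573 ≈ 0.121
P(S5 | underweight) = 0.04945/0.09573 ≈ 0.517
P(S1 | underweight) = 0.0096/0.09573 ≈ 0.100
P(S6 | underweight) = 0.00792/0.09573 ≈ 0.083
P(S4 | underweight) = 0.01356/0.09573 ≈ 0.142
P(S2 | underweight) = 0.0036/0.09573 ≈ 0.038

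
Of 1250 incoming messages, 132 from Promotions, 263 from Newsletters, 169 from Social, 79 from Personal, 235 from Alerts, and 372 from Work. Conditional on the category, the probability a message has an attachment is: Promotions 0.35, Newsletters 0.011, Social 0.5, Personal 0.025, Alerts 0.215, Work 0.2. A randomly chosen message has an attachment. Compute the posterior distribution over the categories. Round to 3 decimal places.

Promotions 0.177, Newsletters 0.011, Social 0.324, Personal 0.008, Alerts 0.194, Work 0.286

Unnormalized posteriors (prior × likelihood):
  Promotions: 0.1056 × 0.35 = 0.03696
  Newsletters: 0.2104 × 0.011 = 0.0023144
  Social: 0.1352 × 0.5 = 0.0676
  Personal: 0.0632 × 0.025 = 0.00158
  Alerts: 0.188 × 0.215 = 0.04042
  Work: 0.2976 × 0.2 = 0.05952
Normalizing constant = 0.2083944.
P(Promotions | attachment) = 0.03696/0.2083944 ≈ 0.177
P(Newsletters | attachment) = 0.0023144/0.2083944 ≈ 0.011
P(Social | attachment) = 0.0676/0.2083944 ≈ 0.324
P(Personal | attachment) = 0.00158/0.2083944 ≈ 0.008
P(Alerts | attachment) = 0.04042/0.2083944 ≈ 0.194
P(Work | attachment) = 0.05952/0.2083944 ≈ 0.286
(Check: 0.177+0.011+0.324+0.008+0.194+0.286 = 1.000.)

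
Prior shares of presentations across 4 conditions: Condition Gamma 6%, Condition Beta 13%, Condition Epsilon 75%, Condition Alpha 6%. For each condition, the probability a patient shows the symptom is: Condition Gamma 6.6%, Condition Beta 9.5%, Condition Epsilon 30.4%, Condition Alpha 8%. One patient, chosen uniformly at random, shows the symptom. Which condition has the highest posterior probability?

Unnormalized posteriors (prior × likelihood):
  Condition Gamma: 0.06 × 0.066 = 0.00396
  Condition Beta: 0.13 × 0.095 = 0.01235
  Condition Epsilon: 0.75 × 0.304 = 0.228
  Condition Alpha: 0.06 × 0.08 = 0.0048
Normalizing constant = 0.24911.
Largest term belongs to Condition Epsilon, so Condition Epsilon is most probable.

Condition Epsilon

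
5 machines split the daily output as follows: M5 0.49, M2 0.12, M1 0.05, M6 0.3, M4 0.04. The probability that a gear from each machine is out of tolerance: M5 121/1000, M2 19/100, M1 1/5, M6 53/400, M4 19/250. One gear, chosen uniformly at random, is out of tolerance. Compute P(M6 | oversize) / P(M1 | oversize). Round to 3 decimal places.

3.975

Compute prior × likelihood for every hypothesis:
  M5: 0.49 × 0.121 = 0.05929
  M2: 0.12 × 0.19 = 0.0228
  M1: 0.05 × 0.2 = 0.01
  M6: 0.3 × 0.1325 = 0.03975
  M4: 0.04 × 0.076 = 0.00304
Sum = 0.13488.
The ratio is 0.03975 / 0.01 (the normalizer cancels) = 3.975.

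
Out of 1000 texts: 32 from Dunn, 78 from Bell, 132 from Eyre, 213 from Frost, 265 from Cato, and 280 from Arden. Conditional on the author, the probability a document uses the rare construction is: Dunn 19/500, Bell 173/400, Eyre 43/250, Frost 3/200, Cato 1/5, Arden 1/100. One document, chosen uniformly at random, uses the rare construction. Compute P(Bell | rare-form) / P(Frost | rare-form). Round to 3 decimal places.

Compute prior × likelihood for every hypothesis:
  Dunn: 0.032 × 0.038 = 0.001216
  Bell: 0.078 × 0.4325 = 0.033735
  Eyre: 0.132 × 0.172 = 0.022704
  Frost: 0.213 × 0.015 = 0.003195
  Cato: 0.265 × 0.2 = 0.053
  Arden: 0.28 × 0.01 = 0.0028
Normalizing constant = 0.11665.
The ratio is 0.033735 / 0.003195 (the normalizer cancels) = 10.559.

10.559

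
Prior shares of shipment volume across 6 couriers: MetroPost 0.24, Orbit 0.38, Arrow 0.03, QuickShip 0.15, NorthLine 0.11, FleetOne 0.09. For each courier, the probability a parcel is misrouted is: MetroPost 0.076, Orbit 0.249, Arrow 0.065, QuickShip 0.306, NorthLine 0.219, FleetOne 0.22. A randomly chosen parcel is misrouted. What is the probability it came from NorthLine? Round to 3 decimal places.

Unnormalized posteriors (prior × likelihood):
  MetroPost: 0.24 × 0.076 = 0.01824
  Orbit: 0.38 × 0.249 = 0.09462
  Arrow: 0.03 × 0.065 = 0.00195
  QuickShip: 0.15 × 0.306 = 0.0459
  NorthLine: 0.11 × 0.219 = 0.02409
  FleetOne: 0.09 × 0.22 = 0.0198
Total = 0.2046.
P(NorthLine | evidence) = 0.02409 / 0.2046 ≈ 0.118.

0.118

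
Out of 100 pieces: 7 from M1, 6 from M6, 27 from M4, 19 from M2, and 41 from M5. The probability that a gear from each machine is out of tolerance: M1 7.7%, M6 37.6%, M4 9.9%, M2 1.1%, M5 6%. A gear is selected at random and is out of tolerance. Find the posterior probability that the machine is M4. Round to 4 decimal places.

Prior × likelihood for each hypothesis:
  M1: 0.07 × 0.077 = 0.00539
  M6: 0.06 × 0.376 = 0.02256
  M4: 0.27 × 0.099 = 0.02673
  M2: 0.19 × 0.011 = 0.00209
  M5: 0.41 × 0.06 = 0.0246
Total = 0.08137.
P(M4 | evidence) = 0.02673 / 0.08137 ≈ 0.3285.

0.3285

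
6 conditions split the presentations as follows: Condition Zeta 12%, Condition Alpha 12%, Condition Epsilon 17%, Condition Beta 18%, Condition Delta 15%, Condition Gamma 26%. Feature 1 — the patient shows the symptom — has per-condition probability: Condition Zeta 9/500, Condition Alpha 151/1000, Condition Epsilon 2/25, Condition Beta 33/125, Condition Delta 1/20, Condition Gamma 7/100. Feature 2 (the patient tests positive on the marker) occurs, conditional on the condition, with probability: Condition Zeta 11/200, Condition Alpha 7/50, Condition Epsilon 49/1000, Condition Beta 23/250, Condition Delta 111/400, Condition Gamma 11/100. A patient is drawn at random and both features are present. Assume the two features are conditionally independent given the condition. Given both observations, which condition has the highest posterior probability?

Unnormalized posteriors (prior × likelihood):
  Condition Zeta: 0.12 × 0.018 × 0.055 = 0.0001188
  Condition Alpha: 0.12 × 0.151 × 0.14 = 0.0025368
  Condition Epsilon: 0.17 × 0.08 × 0.049 = 0.0006664
  Condition Beta: 0.18 × 0.264 × 0.092 = 0.00437184
  Condition Delta: 0.15 × 0.05 × 0.2775 = 0.00208125
  Condition Gamma: 0.26 × 0.07 × 0.11 = 0.002002
Normalizing constant = 0.01177709.
Largest term belongs to Condition Beta, so Condition Beta is most probable.

Condition Beta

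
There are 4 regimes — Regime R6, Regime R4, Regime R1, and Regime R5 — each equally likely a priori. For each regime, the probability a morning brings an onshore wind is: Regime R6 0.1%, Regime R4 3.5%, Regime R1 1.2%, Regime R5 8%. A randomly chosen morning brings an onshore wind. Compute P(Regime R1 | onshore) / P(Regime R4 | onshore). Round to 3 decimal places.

0.343

Since the prior is uniform, the posterior is proportional to the likelihood:
  Regime R6: 0.001
  Regime R4: 0.035
  Regime R1: 0.012
  Regime R5: 0.08
Normalizing constant = 0.128.
The ratio is 0.012 / 0.035 (the normalizer cancels) = 0.343.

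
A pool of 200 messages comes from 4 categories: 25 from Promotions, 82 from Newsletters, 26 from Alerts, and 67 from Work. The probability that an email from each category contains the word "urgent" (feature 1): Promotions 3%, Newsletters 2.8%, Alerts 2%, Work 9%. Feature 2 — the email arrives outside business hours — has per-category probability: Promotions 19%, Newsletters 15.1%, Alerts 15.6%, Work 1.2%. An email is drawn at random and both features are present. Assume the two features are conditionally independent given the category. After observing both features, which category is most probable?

Newsletters

Prior × likelihood for each hypothesis:
  Promotions: 0.125 × 0.03 × 0.19 = 0.0007125
  Newsletters: 0.41 × 0.028 × 0.151 = 0.00173348
  Alerts: 0.13 × 0.02 × 0.156 = 0.0004056
  Work: 0.335 × 0.09 × 0.012 = 0.0003618
Total = 0.00321338.
Largest term belongs to Newsletters, so Newsletters is most probable.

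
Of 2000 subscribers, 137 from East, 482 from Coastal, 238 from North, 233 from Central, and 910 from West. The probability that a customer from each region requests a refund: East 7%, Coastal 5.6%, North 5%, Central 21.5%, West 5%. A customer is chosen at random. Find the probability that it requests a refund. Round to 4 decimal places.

Prior × likelihood for each hypothesis:
  East: 0.0685 × 0.07 = 0.004795
  Coastal: 0.241 × 0.056 = 0.013496
  North: 0.119 × 0.05 = 0.00595
  Central: 0.1165 × 0.215 = 0.0250475
  West: 0.455 × 0.05 = 0.02275
P(refund) = 0.004795 + 0.013496 + 0.00595 + 0.0250475 + 0.02275 = 0.0720385 → 0.0720.

0.0720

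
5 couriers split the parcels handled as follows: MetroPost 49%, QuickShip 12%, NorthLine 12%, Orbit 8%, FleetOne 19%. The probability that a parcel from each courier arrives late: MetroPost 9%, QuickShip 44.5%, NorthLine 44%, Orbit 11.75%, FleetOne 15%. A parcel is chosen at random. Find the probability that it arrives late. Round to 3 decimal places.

Prior × likelihood for each hypothesis:
  MetroPost: 0.49 × 0.09 = 0.0441
  QuickShip: 0.12 × 0.445 = 0.0534
  NorthLine: 0.12 × 0.44 = 0.0528
  Orbit: 0.08 × 0.1175 = 0.0094
  FleetOne: 0.19 × 0.15 = 0.0285
P(late) = 0.0441 + 0.0534 + 0.0528 + 0.0094 + 0.0285 = 0.1882 → 0.188.

0.188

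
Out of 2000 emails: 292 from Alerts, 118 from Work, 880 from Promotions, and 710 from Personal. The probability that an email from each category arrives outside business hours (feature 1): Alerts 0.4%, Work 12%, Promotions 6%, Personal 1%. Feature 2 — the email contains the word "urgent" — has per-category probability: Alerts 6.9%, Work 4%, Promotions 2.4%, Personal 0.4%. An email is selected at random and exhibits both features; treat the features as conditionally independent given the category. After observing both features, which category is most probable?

Unnormalized posteriors (prior × likelihood):
  Alerts: 0.146 × 0.004 × 0.069 = 0.000040296
  Work: 0.059 × 0.12 × 0.04 = 0.0002832
  Promotions: 0.44 × 0.06 × 0.024 = 0.0006336
  Personal: 0.355 × 0.01 × 0.004 = 0.0000142
Normalizing constant = 0.000971296.
Largest term belongs to Promotions, so Promotions is most probable.

Promotions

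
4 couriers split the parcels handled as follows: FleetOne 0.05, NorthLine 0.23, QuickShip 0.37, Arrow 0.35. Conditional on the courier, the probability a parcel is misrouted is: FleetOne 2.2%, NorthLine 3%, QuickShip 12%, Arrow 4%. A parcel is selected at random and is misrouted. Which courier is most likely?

By Bayes' rule, posterior ∝ prior × likelihood:
  FleetOne: 0.05 × 0.022 = 0.0011
  NorthLine: 0.23 × 0.03 = 0.0069
  QuickShip: 0.37 × 0.12 = 0.0444
  Arrow: 0.35 × 0.04 = 0.014
Sum = 0.0664.
Largest term belongs to QuickShip, so QuickShip is most probable.

QuickShip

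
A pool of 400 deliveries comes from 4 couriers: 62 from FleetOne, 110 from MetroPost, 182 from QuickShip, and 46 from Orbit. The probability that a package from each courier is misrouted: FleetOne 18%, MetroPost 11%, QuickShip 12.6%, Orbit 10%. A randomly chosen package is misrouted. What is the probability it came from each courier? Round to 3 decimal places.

FleetOne 0.220, MetroPost 0.238, QuickShip 0.451, Orbit 0.091

By Bayes' rule, posterior ∝ prior × likelihood:
  FleetOne: 0.155 × 0.18 = 0.0279
  MetroPost: 0.275 × 0.11 = 0.03025
  QuickShip: 0.455 × 0.126 = 0.05733
  Orbit: 0.115 × 0.1 = 0.0115
Total = 0.12698.
P(FleetOne | misrouted) = 0.0279/0.12698 ≈ 0.220
P(MetroPost | misrouted) = 0.03025/0.12698 ≈ 0.238
P(QuickShip | misrouted) = 0.05733/0.12698 ≈ 0.451
P(Orbit | misrouted) = 0.0115/0.12698 ≈ 0.091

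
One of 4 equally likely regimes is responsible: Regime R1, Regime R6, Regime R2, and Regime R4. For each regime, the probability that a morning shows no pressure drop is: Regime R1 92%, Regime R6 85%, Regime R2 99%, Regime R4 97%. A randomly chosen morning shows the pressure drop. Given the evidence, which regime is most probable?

Taking complements, P(drop | each) = Regime R1 0.08, Regime R6 0.15, Regime R2 0.01, Regime R4 0.03.
Since the prior is uniform, the posterior is proportional to the likelihood:
  Regime R1: 0.08
  Regime R6: 0.15
  Regime R2: 0.01
  Regime R4: 0.03
Sum = 0.27.
Largest term belongs to Regime R6, so Regime R6 is most probable.

Regime R6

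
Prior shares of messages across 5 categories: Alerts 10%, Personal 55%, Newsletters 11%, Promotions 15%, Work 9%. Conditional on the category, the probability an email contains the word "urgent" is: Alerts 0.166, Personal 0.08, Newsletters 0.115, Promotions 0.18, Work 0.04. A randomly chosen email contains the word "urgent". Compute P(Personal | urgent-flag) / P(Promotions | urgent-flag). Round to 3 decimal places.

Prior × likelihood for each hypothesis:
  Alerts: 0.1 × 0.166 = 0.0166
  Personal: 0.55 × 0.08 = 0.044
  Newsletters: 0.11 × 0.115 = 0.01265
  Promotions: 0.15 × 0.18 = 0.027
  Work: 0.09 × 0.04 = 0.0036
Total = 0.10385.
The ratio is 0.044 / 0.027 (the normalizer cancels) = 1.630.

1.630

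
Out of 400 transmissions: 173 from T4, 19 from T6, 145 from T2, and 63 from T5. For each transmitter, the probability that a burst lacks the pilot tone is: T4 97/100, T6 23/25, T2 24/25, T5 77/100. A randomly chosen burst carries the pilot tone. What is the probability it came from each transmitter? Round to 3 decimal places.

T4 0.192, T6 0.056, T2 0.215, T5 0.537

Taking complements, P(pilot | each) = T4 0.03, T6 0.08, T2 0.04, T5 0.23.
Unnormalized posteriors (prior × likelihood):
  T4: 0.4325 × 0.03 = 0.012975
  T6: 0.0475 × 0.08 = 0.0038
  T2: 0.3625 × 0.04 = 0.0145
  T5: 0.1575 × 0.23 = 0.036225
Normalizing constant = 0.0675.
P(T4 | pilot) = 0.012975/0.0675 ≈ 0.192
P(T6 | pilot) = 0.0038/0.0675 ≈ 0.056
P(T2 | pilot) = 0.0145/0.0675 ≈ 0.215
P(T5 | pilot) = 0.036225/0.0675 ≈ 0.537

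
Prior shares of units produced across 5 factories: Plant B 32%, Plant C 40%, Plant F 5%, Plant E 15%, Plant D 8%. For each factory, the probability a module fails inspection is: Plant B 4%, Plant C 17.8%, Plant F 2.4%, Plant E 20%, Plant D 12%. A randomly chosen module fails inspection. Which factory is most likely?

Compute prior × likelihood for every hypothesis:
  Plant B: 0.32 × 0.04 = 0.0128
  Plant C: 0.4 × 0.178 = 0.0712
  Plant F: 0.05 × 0.024 = 0.0012
  Plant E: 0.15 × 0.2 = 0.03
  Plant D: 0.08 × 0.12 = 0.0096
Sum = 0.1248.
Largest term belongs to Plant C, so Plant C is most probable.

Plant C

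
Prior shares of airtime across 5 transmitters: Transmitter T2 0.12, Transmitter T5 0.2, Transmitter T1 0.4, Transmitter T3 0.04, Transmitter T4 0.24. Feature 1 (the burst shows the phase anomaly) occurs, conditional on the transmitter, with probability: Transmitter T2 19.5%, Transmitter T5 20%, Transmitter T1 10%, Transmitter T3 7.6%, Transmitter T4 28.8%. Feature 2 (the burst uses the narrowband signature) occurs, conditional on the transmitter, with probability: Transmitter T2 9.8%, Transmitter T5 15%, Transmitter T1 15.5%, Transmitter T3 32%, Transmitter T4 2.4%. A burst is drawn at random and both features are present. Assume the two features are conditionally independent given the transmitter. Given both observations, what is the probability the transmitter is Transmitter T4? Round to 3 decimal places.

Prior × likelihood for each hypothesis:
  Transmitter T2: 0.12 × 0.195 × 0.098 = 0.0022932
  Transmitter T5: 0.2 × 0.2 × 0.15 = 0.006
  Transmitter T1: 0.4 × 0.1 × 0.155 = 0.0062
  Transmitter T3: 0.04 × 0.076 × 0.32 = 0.0009728
  Transmitter T4: 0.24 × 0.288 × 0.024 = 0.00165888
Sum = 0.01712488.
P(Transmitter T4 | evidence) = 0.00165888 / 0.01712488 ≈ 0.097.

0.097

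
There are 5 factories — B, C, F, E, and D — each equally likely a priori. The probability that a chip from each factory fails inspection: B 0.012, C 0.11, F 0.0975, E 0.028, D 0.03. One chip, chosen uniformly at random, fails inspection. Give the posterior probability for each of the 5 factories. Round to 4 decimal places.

With a uniform prior (1/5 each), posterior ∝ likelihood:
  B: 0.012
  C: 0.11
  F: 0.0975
  E: 0.028
  D: 0.03
Sum = 0.2775.
P(B | nonconforming) = 0.012/0.2775 ≈ 0.0432
P(C | nonconforming) = 0.11/0.2775 ≈ 0.3964
P(F | nonconforming) = 0.0975/0.2775 ≈ 0.3514
P(E | nonconforming) = 0.028/0.2775 ≈ 0.1009
P(D | nonconforming) = 0.03/0.2775 ≈ 0.1081
(Check: 0.0432+0.3964+0.3514+0.1009+0.1081 = 1.0000.)

B 0.0432, C 0.3964, F 0.3514, E 0.1009, D 0.1081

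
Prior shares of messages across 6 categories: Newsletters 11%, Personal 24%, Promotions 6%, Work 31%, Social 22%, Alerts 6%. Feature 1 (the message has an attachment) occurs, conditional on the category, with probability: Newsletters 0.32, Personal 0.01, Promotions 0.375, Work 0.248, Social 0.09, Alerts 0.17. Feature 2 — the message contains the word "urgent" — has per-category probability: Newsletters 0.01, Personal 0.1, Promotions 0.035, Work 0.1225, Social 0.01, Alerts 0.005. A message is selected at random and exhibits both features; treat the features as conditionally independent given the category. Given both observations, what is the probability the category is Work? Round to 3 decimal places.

Prior × likelihood for each hypothesis:
  Newsletters: 0.11 × 0.32 × 0.01 = 0.000352
  Personal: 0.24 × 0.01 × 0.1 = 0.00024
  Promotions: 0.06 × 0.375 × 0.035 = 0.0007875
  Work: 0.31 × 0.248 × 0.1225 = 0.0094178
  Social: 0.22 × 0.09 × 0.01 = 0.000198
  Alerts: 0.06 × 0.17 × 0.005 = 0.000051
Normalizing constant = 0.0110463.
P(Work | evidence) = 0.0094178 / 0.0110463 ≈ 0.853.

0.853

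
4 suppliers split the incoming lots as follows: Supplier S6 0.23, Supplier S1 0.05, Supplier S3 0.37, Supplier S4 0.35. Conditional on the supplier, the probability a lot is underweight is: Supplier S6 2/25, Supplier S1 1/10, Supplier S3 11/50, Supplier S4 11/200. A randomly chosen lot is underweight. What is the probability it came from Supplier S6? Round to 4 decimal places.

Prior × likelihood for each hypothesis:
  Supplier S6: 0.23 × 0.08 = 0.0184
  Supplier S1: 0.05 × 0.1 = 0.005
  Supplier S3: 0.37 × 0.22 = 0.0814
  Supplier S4: 0.35 × 0.055 = 0.01925
Normalizing constant = 0.12405.
P(Supplier S6 | evidence) = 0.0184 / 0.12405 ≈ 0.1483.

0.1483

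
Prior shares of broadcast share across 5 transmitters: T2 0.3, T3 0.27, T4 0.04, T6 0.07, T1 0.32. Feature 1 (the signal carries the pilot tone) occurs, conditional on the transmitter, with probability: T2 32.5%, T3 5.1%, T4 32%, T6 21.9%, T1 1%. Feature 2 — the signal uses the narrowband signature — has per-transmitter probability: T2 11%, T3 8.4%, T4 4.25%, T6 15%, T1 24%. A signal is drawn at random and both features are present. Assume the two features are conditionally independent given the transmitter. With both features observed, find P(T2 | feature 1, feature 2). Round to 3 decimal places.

0.692

Prior × likelihood for each hypothesis:
  T2: 0.3 × 0.325 × 0.11 = 0.010725
  T3: 0.27 × 0.051 × 0.084 = 0.00115668
  T4: 0.04 × 0.32 × 0.0425 = 0.000544
  T6: 0.07 × 0.219 × 0.15 = 0.0022995
  T1: 0.32 × 0.01 × 0.24 = 0.000768
Sum = 0.01549318.
P(T2 | evidence) = 0.010725 / 0.01549318 ≈ 0.692.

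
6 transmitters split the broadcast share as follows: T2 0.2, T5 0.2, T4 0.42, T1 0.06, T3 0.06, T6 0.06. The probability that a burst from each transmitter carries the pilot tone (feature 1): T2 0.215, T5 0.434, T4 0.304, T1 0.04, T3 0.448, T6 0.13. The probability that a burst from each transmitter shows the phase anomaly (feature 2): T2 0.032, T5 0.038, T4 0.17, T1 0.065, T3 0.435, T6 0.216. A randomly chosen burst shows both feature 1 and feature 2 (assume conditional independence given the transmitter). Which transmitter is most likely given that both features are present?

Compute prior × likelihood for every hypothesis:
  T2: 0.2 × 0.215 × 0.032 = 0.001376
  T5: 0.2 × 0.434 × 0.038 = 0.0032984
  T4: 0.42 × 0.304 × 0.17 = 0.0217056
  T1: 0.06 × 0.04 × 0.065 = 0.000156
  T3: 0.06 × 0.448 × 0.435 = 0.0116928
  T6: 0.06 × 0.13 × 0.216 = 0.0016848
Sum = 0.0399136.
Largest term belongs to T4, so T4 is most probable.

T4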